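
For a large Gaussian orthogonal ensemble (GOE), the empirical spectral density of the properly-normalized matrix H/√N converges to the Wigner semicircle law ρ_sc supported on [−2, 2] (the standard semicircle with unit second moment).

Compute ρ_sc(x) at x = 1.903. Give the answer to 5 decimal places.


ρ_sc(x) = (1/(2π)) √(4 − x²). With x = 1.903:
  4 − x² = 4 − (1.903)² = 4 − 3.621409 = 0.378591.
  √(4 − x²) = 0.615297.
  1/(2π) = 0.159155.
  ρ_sc(1.903) = 0.159155 · 0.615297 = 0.097928.

Rounded to 5 decimal places: ρ_sc(1.903) ≈ 0.09793.


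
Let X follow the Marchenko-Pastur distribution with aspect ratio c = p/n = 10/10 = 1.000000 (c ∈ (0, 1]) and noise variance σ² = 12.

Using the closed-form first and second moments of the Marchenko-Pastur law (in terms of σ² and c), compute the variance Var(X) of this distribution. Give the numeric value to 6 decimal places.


Recall the MP moments m_1 = E[X] = σ² and m_2 = E[X²] = σ⁴ (1 + c).
m_1 = E[X] = σ² = 12, so m_1² = 144.
m_2 = E[X²] = σ⁴ (1 + c) = 144 · (1 + 1.000000) = 144 · 2.000000 = 288.000000.
(Note m_2 − m_1² simplifies to c · σ⁴ = 1.000000 · 144.)

Var(X) = m_2 − m_1² = 288.000000 − 144 = 144.000000.


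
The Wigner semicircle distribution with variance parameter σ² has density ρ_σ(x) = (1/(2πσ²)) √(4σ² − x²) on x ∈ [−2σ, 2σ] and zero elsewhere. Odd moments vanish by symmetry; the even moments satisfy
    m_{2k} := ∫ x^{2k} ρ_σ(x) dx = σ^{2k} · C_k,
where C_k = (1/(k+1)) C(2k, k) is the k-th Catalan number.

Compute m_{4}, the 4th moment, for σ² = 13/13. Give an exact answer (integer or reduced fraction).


By the scaled semicircle moment identity, m_{2k} = σ^{2k} · C_k with k = 2.
C_2 = (1/(k+1)) · C(2k, k) = (1/3) · C(4, 2) = (1/3) · 6 = 2.
σ^{2k} = (σ²)^k = (13/13)^2 = 1.

Therefore m_{4} = σ^{4} · C_2 = 1 · 2 = 2.


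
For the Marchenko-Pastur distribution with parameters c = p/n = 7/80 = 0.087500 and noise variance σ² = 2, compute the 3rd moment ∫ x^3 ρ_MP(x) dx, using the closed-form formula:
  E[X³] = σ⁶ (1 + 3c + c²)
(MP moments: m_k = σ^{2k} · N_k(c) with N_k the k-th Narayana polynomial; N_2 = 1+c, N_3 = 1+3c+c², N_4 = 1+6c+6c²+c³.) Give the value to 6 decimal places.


E[X³] = σ⁶ (1 + 3c + c²) (third MP moment). With σ² = 2 (so σ⁶ = 8) and c = 7/80 = 0.087500: E[X³] = 8 · (1 + 3·0.087500 + (0.087500)²) = 8 · 1.270156.

So E[X^3] = 10.161250.


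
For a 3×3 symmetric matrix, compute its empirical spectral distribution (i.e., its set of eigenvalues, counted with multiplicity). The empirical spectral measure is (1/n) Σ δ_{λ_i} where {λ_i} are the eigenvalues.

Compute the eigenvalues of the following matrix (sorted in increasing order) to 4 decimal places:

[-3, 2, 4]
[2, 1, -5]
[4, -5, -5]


Since M is real symmetric, all three eigenvalues are real; they are the roots of det(λI − M) = λ³ − (tr M) λ² + s λ − det M, where s is the sum of the principal 2×2 minors.
tr M = -3 + 1 + (-5) = -7.
s = ((-3)·1 − 2²) + ((-3)·(-5) − 4²) + (1·(-5) − (-5)²) = -7 + (-1) + (-30) = -38.
det M (expand along row 1) = (-3)·(-30) − 2·10 + 4·(-14) = 14.
Characteristic polynomial: λ³ + 7λ² − 38λ − 14 = 0.
Substitute λ = y + (tr M)/3 = y − 2.333333 to remove the quadratic term: y³ + p·y + q = 0 with p = s − (tr M)²/3 = -54.333333 and q = −2(tr M)³/27 + (tr M)·s/3 − det M = 100.074074.
Three real roots ⇒ use the trigonometric (Viète) form: r = 2√(−p/3) = 8.511430, φ = arccos(3q/(p·r)) = arccos(-0.649193) = 2.277320 rad.
y_k = r·cos(φ/3 − 2πk/3) for k = 0, 1, 2 gives y = 6.174628, 1.986029, -8.160657.
λ_k = y_k − 2.333333 gives λ = 3.8413, -0.3473, -10.4940 (check: the sum is -7.0000 = tr M).

Eigenvalues sorted in increasing order: [-10.4940, -0.3473, 3.8413].


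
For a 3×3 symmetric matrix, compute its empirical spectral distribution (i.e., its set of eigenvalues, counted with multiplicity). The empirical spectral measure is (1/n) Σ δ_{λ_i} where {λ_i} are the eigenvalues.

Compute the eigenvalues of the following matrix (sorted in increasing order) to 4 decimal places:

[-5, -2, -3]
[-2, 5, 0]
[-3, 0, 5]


Since M is real symmetric, all three eigenvalues are real; they are the roots of det(λI − M) = λ³ − (tr M) λ² + s λ − det M, where s is the sum of the principal 2×2 minors.
tr M = -5 + 5 + 5 = 5.
s = ((-5)·5 − (-2)²) + ((-5)·5 − (-3)²) + (5·5 − 0²) = -29 + (-34) + 25 = -38.
det M (expand along row 1) = (-5)·25 − (-2)·(-10) + (-3)·15 = -190.
Characteristic polynomial: λ³ − 5λ² − 38λ + 190 = 0.
Substitute λ = y + (tr M)/3 = y + 1.666667 to remove the quadratic term: y³ + p·y + q = 0 with p = s − (tr M)²/3 = -46.333333 and q = −2(tr M)³/27 + (tr M)·s/3 − det M = 117.407407.
Three real roots ⇒ use the trigonometric (Viète) form: r = 2√(−p/3) = 7.859884, φ = arccos(3q/(p·r)) = arccos(-0.967179) = 2.884682 rad.
y_k = r·cos(φ/3 − 2πk/3) for k = 0, 1, 2 gives y = 4.497747, 3.333333, -7.831081.
λ_k = y_k + 1.666667 gives λ = 6.1644, 5.0000, -6.1644 (check: the sum is 5.0000 = tr M).

Eigenvalues sorted in increasing order: [-6.1644, 5.0000, 6.1644].


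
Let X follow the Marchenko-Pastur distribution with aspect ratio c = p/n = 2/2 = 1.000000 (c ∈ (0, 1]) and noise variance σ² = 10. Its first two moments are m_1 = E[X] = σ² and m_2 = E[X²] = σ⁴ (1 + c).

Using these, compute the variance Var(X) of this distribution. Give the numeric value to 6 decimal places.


m_1 = E[X] = σ² = 10, so m_1² = 100.
m_2 = E[X²] = σ⁴ (1 + c) = 100 · (1 + 1.000000) = 100 · 2.000000 = 200.000000.
(Note m_2 − m_1² simplifies to c · σ⁴ = 1.000000 · 100.)

Var(X) = m_2 − m_1² = 200.000000 − 100 = 100.000000.


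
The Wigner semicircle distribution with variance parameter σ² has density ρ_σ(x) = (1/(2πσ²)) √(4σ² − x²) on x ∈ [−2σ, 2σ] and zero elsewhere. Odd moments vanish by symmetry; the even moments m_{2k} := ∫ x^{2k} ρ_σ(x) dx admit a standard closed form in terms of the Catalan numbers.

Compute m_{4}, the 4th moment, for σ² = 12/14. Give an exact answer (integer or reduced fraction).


By the scaled semicircle moment identity, m_{2k} = σ^{2k} · C_k with k = 2.
C_2 = (1/(k+1)) · C(2k, k) = (1/3) · C(4, 2) = (1/3) · 6 = 2.
σ^{2k} = (σ²)^k = (12/14)^2 = 36/49.

Therefore m_{4} = σ^{4} · C_2 = (36/49) · 2 = 72/49.


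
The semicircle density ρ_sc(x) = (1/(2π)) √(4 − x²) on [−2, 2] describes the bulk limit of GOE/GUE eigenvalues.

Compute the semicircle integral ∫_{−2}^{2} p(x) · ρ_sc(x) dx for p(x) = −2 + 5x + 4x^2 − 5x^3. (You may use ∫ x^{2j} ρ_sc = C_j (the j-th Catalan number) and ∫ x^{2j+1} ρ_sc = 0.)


Write p(x) = Σ a_i x^i, split into monomials and integrate each against ρ_sc separately.
Using ∫ x^{2j} ρ_sc = C_j = (1/(j+1)) C(2j, j) (Catalan numbers) and ∫ x^{2j+1} ρ_sc = 0 (odd monomials vanish by symmetry):
  i = 0 (even): a_0 · C_{0} = -2 · 1 = -2
  i = 1 (odd): ∫ x^1 ρ_sc = 0 (vanishes)
  i = 2 (even): a_2 · C_{1} = 4 · 1 = 4
  i = 3 (odd): ∫ x^3 ρ_sc = 0 (vanishes)

Summing the contributions: ∫_{−2}^{2} p(x) ρ_sc(x) dx = (-2) + 4 = 2.


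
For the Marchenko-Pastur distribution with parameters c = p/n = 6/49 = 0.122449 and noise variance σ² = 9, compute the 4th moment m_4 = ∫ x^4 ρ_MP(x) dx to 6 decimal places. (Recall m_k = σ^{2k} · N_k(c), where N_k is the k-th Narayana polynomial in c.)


E[X⁴] = σ⁸ (1 + 6c + 6c² + c³) (fourth MP moment). With σ² = 9 (so σ⁸ = 6561) and c = 6/49 = 0.122449: E[X⁴] = 6561 · (1 + 6·0.122449 + 6·(0.122449)² + (0.122449)³) = 6561 · 1.826492.

So E[X^4] = 11983.616393.


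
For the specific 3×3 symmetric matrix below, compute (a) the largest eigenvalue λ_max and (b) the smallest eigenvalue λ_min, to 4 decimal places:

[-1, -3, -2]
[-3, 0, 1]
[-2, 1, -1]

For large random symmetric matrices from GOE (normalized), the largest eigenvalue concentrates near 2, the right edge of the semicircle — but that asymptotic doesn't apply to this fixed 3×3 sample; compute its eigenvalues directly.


Since M is real symmetric, all three eigenvalues are real; they are the roots of det(λI − M) = λ³ − (tr M) λ² + s λ − det M, where s is the sum of the principal 2×2 minors.
tr M = -1 + 0 + (-1) = -2.
s = ((-1)·0 − (-3)²) + ((-1)·(-1) − (-2)²) + (0·(-1) − 1²) = -9 + (-3) + (-1) = -13.
det M (expand along row 1) = (-1)·(-1) − (-3)·5 + (-2)·(-3) = 22.
Characteristic polynomial: λ³ + 2λ² − 13λ − 22 = 0.
Substitute λ = y + (tr M)/3 = y − 0.666667 to remove the quadratic term: y³ + p·y + q = 0 with p = s − (tr M)²/3 = -14.333333 and q = −2(tr M)³/27 + (tr M)·s/3 − det M = -12.740741.
Three real roots ⇒ use the trigonometric (Viète) form: r = 2√(−p/3) = 4.371626, φ = arccos(3q/(p·r)) = arccos(0.609994) = 0.914743 rad.
y_k = r·cos(φ/3 − 2πk/3) for k = 0, 1, 2 gives y = 4.169974, -0.948405, -3.221569.
λ_k = y_k − 0.666667 gives λ = 3.5033, -1.6151, -3.8882 (check: the sum is -2.0000 = tr M).

Hence λ_max = 3.5033 and λ_min = -3.8882.


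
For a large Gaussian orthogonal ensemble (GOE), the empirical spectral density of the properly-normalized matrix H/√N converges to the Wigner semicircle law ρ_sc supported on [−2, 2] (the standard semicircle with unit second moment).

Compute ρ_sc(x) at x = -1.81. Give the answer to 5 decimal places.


ρ_sc(x) = (1/(2π)) √(4 − x²). With x = -1.81:
  4 − x² = 4 − (-1.81)² = 4 − 3.276100 = 0.723900.
  √(4 − x²) = 0.850823.
  1/(2π) = 0.159155.
  ρ_sc(-1.81) = 0.159155 · 0.850823 = 0.135413.

Rounded to 5 decimal places: ρ_sc(-1.81) ≈ 0.13541.


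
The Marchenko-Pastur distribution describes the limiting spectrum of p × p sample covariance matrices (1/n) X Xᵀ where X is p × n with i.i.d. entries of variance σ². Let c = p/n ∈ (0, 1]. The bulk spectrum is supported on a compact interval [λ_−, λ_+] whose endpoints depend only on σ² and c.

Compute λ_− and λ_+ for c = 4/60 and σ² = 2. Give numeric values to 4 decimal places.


c = 4/60 = 0.066667; √c = 0.258199.
λ_− = σ² (1 − √c)² = 2 · (1 − 0.258199)² = 2 · (0.741801)² = 1.100538.
λ_+ = σ² (1 + √c)² = 2 · (1 + 0.258199)² = 2 · (1.258199)² = 3.166129.

Rounded to 4 decimal places: λ_− ≈ 1.1005, λ_+ ≈ 3.1661.


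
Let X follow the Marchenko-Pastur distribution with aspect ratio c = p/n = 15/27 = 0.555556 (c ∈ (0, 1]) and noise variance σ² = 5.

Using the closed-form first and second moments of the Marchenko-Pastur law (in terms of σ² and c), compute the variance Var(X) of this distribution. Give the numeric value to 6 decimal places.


Recall the MP moments m_1 = E[X] = σ² and m_2 = E[X²] = σ⁴ (1 + c).
m_1 = E[X] = σ² = 5, so m_1² = 25.
m_2 = E[X²] = σ⁴ (1 + c) = 25 · (1 + 0.555556) = 25 · 1.555556 = 38.888889.
(Note m_2 − m_1² simplifies to c · σ⁴ = 0.555556 · 25.)

Var(X) = m_2 − m_1² = 38.888889 − 25 = 13.888889.


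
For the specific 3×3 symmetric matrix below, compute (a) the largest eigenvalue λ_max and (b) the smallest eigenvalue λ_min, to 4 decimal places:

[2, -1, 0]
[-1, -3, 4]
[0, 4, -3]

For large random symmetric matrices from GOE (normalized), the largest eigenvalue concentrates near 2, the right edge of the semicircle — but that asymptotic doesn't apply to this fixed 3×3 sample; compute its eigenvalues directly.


Since M is real symmetric, all three eigenvalues are real; they are the roots of det(λI − M) = λ³ − (tr M) λ² + s λ − det M, where s is the sum of the principal 2×2 minors.
tr M = 2 + (-3) + (-3) = -4.
s = (2·(-3) − (-1)²) + (2·(-3) − 0²) + ((-3)·(-3) − 4²) = -7 + (-6) + (-7) = -20.
det M (expand along row 1) = 2·(-7) − (-1)·3 + 0·(-4) = -11.
Characteristic polynomial: λ³ + 4λ² − 20λ + 11 = 0.
Substitute λ = y + (tr M)/3 = y − 1.333333 to remove the quadratic term: y³ + p·y + q = 0 with p = s − (tr M)²/3 = -25.333333 and q = −2(tr M)³/27 + (tr M)·s/3 − det M = 42.407407.
Three real roots ⇒ use the trigonometric (Viète) form: r = 2√(−p/3) = 5.811865, φ = arccos(3q/(p·r)) = arccos(-0.864082) = 2.614121 rad.
y_k = r·cos(φ/3 − 2πk/3) for k = 0, 1, 2 gives y = 3.741540, 1.980722, -5.722262.
λ_k = y_k − 1.333333 gives λ = 2.4082, 0.6474, -7.0556 (check: the sum is -4.0000 = tr M).

Hence λ_max = 2.4082 and λ_min = -7.0556.


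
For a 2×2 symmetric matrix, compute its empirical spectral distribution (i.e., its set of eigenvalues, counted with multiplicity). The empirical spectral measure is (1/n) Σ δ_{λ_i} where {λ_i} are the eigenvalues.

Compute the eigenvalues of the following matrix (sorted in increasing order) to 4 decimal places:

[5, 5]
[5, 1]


Since M is real symmetric, both eigenvalues are real; they are the roots of det(λI − M) = λ² − (tr M) λ + det M.
tr M = 5 + 1 = 6.
det M = 5·1 − 5² = 5 − 25 = -20.
Characteristic polynomial: λ² − 6λ − 20 = 0.
Discriminant Δ = (tr M)² − 4·det M = 36 − (-80) = 116; √Δ = 10.770330.
λ = (tr M ± √Δ)/2 = (6 ± 10.770330)/2, giving (tr M − √Δ)/2 = -2.3852 and (tr M + √Δ)/2 = 8.3852.

Eigenvalues sorted in increasing order: [-2.3852, 8.3852].


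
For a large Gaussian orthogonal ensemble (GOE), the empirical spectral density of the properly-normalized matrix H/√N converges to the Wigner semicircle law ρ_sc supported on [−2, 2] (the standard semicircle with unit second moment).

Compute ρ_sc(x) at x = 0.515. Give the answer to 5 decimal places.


ρ_sc(x) = (1/(2π)) √(4 − x²). With x = 0.515:
  4 − x² = 4 − (0.515)² = 4 − 0.265225 = 3.734775.
  √(4 − x²) = 1.932557.
  1/(2π) = 0.159155.
  ρ_sc(0.515) = 0.159155 · 1.932557 = 0.307576.

Rounded to 5 decimal places: ρ_sc(0.515) ≈ 0.30758.


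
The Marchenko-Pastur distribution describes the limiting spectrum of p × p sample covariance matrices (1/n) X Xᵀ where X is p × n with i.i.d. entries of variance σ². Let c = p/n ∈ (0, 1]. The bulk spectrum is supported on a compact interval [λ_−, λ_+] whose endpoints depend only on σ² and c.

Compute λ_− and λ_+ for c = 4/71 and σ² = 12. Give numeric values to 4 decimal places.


c = 4/71 = 0.056338; √c = 0.237356.
λ_− = σ² (1 − √c)² = 12 · (1 − 0.237356)² = 12 · (0.762644)² = 6.979504.
λ_+ = σ² (1 + √c)² = 12 · (1 + 0.237356)² = 12 · (1.237356)² = 18.372608.

Rounded to 4 decimal places: λ_− ≈ 6.9795, λ_+ ≈ 18.3726.


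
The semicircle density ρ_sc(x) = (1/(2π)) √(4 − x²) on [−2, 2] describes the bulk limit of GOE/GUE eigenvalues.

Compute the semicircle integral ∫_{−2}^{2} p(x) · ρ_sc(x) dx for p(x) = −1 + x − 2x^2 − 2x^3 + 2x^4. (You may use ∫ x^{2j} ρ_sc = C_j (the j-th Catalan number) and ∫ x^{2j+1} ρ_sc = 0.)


Write p(x) = Σ a_i x^i, split into monomials and integrate each against ρ_sc separately.
Using ∫ x^{2j} ρ_sc = C_j = (1/(j+1)) C(2j, j) (Catalan numbers) and ∫ x^{2j+1} ρ_sc = 0 (odd monomials vanish by symmetry):
  i = 0 (even): a_0 · C_{0} = -1 · 1 = -1
  i = 1 (odd): ∫ x^1 ρ_sc = 0 (vanishes)
  i = 2 (even): a_2 · C_{1} = -2 · 1 = -2
  i = 3 (odd): ∫ x^3 ρ_sc = 0 (vanishes)
  i = 4 (even): a_4 · C_{2} = 2 · 2 = 4

Summing the contributions: ∫_{−2}^{2} p(x) ρ_sc(x) dx = (-1) + (-2) + 4 = 1.


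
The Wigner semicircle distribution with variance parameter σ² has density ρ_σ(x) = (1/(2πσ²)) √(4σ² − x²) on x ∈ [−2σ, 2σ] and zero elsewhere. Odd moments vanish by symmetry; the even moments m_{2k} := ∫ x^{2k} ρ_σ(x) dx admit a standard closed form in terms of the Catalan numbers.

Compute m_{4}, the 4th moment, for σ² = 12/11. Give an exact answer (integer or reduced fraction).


By the scaled semicircle moment identity, m_{2k} = σ^{2k} · C_k with k = 2.
C_2 = (1/(k+1)) · C(2k, k) = (1/3) · C(4, 2) = (1/3) · 6 = 2.
σ^{2k} = (σ²)^k = (12/11)^2 = 144/121.

Therefore m_{4} = σ^{4} · C_2 = (144/121) · 2 = 288/121.


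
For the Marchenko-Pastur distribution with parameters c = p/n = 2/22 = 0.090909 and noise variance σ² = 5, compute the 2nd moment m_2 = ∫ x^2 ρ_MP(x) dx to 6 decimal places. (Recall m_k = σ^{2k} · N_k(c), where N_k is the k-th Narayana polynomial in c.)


E[X²] = σ⁴ (1 + c) (second MP moment). With σ² = 5 (so σ⁴ = 25) and c = 2/22 = 0.090909: E[X²] = 25 · (1 + 0.090909) = 25 · 1.090909.

So E[X^2] = 27.272727.


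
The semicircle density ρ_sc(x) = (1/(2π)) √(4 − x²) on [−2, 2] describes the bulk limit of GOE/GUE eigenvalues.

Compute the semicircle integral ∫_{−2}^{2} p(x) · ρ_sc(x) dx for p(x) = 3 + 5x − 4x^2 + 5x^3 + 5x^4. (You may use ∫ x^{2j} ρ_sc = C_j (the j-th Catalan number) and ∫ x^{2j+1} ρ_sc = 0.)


Write p(x) = Σ a_i x^i, split into monomials and integrate each against ρ_sc separately.
Using ∫ x^{2j} ρ_sc = C_j = (1/(j+1)) C(2j, j) (Catalan numbers) and ∫ x^{2j+1} ρ_sc = 0 (odd monomials vanish by symmetry):
  i = 0 (even): a_0 · C_{0} = 3 · 1 = 3
  i = 1 (odd): ∫ x^1 ρ_sc = 0 (vanishes)
  i = 2 (even): a_2 · C_{1} = -4 · 1 = -4
  i = 3 (odd): ∫ x^3 ρ_sc = 0 (vanishes)
  i = 4 (even): a_4 · C_{2} = 5 · 2 = 10

Summing the contributions: ∫_{−2}^{2} p(x) ρ_sc(x) dx = 3 + (-4) + 10 = 9.


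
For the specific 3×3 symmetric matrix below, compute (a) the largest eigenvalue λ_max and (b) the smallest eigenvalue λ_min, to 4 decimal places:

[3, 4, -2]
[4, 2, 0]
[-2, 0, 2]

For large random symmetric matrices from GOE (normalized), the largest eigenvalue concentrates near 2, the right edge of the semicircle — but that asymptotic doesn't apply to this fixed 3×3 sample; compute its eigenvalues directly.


Since M is real symmetric, all three eigenvalues are real; they are the roots of det(λI − M) = λ³ − (tr M) λ² + s λ − det M, where s is the sum of the principal 2×2 minors.
tr M = 3 + 2 + 2 = 7.
s = (3·2 − 4²) + (3·2 − (-2)²) + (2·2 − 0²) = -10 + 2 + 4 = -4.
det M (expand along row 1) = 3·4 − 4·8 + (-2)·4 = -28.
Characteristic polynomial: λ³ − 7λ² − 4λ + 28 = 0.
Substitute λ = y + (tr M)/3 = y + 2.333333 to remove the quadratic term: y³ + p·y + q = 0 with p = s − (tr M)²/3 = -20.333333 and q = −2(tr M)³/27 + (tr M)·s/3 − det M = -6.740741.
Three real roots ⇒ use the trigonometric (Viète) form: r = 2√(−p/3) = 5.206833, φ = arccos(3q/(p·r)) = arccos(0.191006) = 1.378610 rad.
y_k = r·cos(φ/3 − 2πk/3) for k = 0, 1, 2 gives y = 4.666667, -0.333333, -4.333333.
λ_k = y_k + 2.333333 gives λ = 7.0000, 2.0000, -2.0000 (check: the sum is 7.0000 = tr M).

Hence λ_max = 7.0000 and λ_min = -2.0000.


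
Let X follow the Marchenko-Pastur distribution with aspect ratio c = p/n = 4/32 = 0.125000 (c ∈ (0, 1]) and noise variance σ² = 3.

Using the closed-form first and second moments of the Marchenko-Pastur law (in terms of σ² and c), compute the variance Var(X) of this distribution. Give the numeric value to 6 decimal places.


Recall the MP moments m_1 = E[X] = σ² and m_2 = E[X²] = σ⁴ (1 + c).
m_1 = E[X] = σ² = 3, so m_1² = 9.
m_2 = E[X²] = σ⁴ (1 + c) = 9 · (1 + 0.125000) = 9 · 1.125000 = 10.125000.
(Note m_2 − m_1² simplifies to c · σ⁴ = 0.125000 · 9.)

Var(X) = m_2 − m_1² = 10.125000 − 9 = 1.125000.


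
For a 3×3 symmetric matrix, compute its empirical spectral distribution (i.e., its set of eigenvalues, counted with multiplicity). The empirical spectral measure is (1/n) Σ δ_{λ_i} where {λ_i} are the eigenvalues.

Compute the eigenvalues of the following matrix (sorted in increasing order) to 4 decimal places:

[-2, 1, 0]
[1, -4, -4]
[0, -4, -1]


Since M is real symmetric, all three eigenvalues are real; they are the roots of det(λI − M) = λ³ − (tr M) λ² + s λ − det M, where s is the sum of the principal 2×2 minors.
tr M = -2 + (-4) + (-1) = -7.
s = ((-2)·(-4) − 1²) + ((-2)·(-1) − 0²) + ((-4)·(-1) − (-4)²) = 7 + 2 + (-12) = -3.
det M (expand along row 1) = (-2)·(-12) − 1·(-1) + 0·(-4) = 25.
Characteristic polynomial: λ³ + 7λ² − 3λ − 25 = 0.
Substitute λ = y + (tr M)/3 = y − 2.333333 to remove the quadratic term: y³ + p·y + q = 0 with p = s − (tr M)²/3 = -19.333333 and q = −2(tr M)³/27 + (tr M)·s/3 − det M = 7.407407.
Three real roots ⇒ use the trigonometric (Viète) form: r = 2√(−p/3) = 5.077182, φ = arccos(3q/(p·r)) = arccos(-0.226390) = 1.799167 rad.
y_k = r·cos(φ/3 − 2πk/3) for k = 0, 1, 2 gives y = 4.191175, 0.386119, -4.577295.
λ_k = y_k − 2.333333 gives λ = 1.8578, -1.9472, -6.9106 (check: the sum is -7.0000 = tr M).

Eigenvalues sorted in increasing order: [-6.9106, -1.9472, 1.8578].


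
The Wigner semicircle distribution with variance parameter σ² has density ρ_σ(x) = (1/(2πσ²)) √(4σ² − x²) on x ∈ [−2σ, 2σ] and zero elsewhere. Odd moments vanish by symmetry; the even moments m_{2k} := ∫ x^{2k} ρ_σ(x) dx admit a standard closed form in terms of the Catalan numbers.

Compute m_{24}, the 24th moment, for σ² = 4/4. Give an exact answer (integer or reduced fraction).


By the scaled semicircle moment identity, m_{2k} = σ^{2k} · C_k with k = 12.
C_12 = (1/(k+1)) · C(2k, k) = (1/13) · C(24, 12) = (1/13) · 2704156 = 208012.
σ^{2k} = (σ²)^k = (4/4)^12 = 1.

Therefore m_{24} = σ^{24} · C_12 = 1 · 208012 = 208012.


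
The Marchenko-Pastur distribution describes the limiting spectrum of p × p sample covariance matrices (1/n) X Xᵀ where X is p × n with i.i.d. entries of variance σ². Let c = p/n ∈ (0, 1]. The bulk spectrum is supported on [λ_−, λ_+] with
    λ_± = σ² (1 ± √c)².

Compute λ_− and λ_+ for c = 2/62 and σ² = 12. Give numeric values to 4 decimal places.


c = 2/62 = 0.032258; √c = 0.179605.
λ_− = σ² (1 − √c)² = 12 · (1 − 0.179605)² = 12 · (0.820395)² = 8.076570.
λ_+ = σ² (1 + √c)² = 12 · (1 + 0.179605)² = 12 · (1.179605)² = 16.697624.

Rounded to 4 decimal places: λ_− ≈ 8.0766, λ_+ ≈ 16.6976.


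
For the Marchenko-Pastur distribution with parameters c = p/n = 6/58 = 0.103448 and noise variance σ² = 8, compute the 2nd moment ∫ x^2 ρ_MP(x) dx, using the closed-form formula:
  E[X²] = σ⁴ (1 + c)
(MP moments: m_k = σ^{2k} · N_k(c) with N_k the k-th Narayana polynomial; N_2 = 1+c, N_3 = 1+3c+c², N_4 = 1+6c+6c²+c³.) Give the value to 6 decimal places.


E[X²] = σ⁴ (1 + c) (second MP moment). With σ² = 8 (so σ⁴ = 64) and c = 6/58 = 0.103448: E[X²] = 64 · (1 + 0.103448) = 64 · 1.103448.

So E[X^2] = 70.620690.


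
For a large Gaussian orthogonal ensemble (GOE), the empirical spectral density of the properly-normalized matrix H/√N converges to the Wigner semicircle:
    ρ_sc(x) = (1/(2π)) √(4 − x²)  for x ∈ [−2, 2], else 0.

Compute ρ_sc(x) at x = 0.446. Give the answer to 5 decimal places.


ρ_sc(x) = (1/(2π)) √(4 − x²). With x = 0.446:
  4 − x² = 4 − (0.446)² = 4 − 0.198916 = 3.801084.
  √(4 − x²) = 1.949637.
  1/(2π) = 0.159155.
  ρ_sc(0.446) = 0.159155 · 1.949637 = 0.310294.

Rounded to 5 decimal places: ρ_sc(0.446) ≈ 0.31029.


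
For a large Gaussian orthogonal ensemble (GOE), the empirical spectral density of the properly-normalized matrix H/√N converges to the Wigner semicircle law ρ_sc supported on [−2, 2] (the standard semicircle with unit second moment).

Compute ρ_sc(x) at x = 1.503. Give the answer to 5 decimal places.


ρ_sc(x) = (1/(2π)) √(4 − x²). With x = 1.503:
  4 − x² = 4 − (1.503)² = 4 − 2.259009 = 1.740991.
  √(4 − x²) = 1.319466.
  1/(2π) = 0.159155.
  ρ_sc(1.503) = 0.159155 · 1.319466 = 0.210000.

Rounded to 5 decimal places: ρ_sc(1.503) ≈ 0.21000.


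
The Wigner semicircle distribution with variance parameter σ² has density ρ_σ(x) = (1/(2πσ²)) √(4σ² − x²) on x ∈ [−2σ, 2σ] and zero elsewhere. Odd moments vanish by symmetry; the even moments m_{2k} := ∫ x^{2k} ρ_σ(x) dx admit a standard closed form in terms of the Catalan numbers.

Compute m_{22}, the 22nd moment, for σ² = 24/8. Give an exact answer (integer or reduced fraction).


By the scaled semicircle moment identity, m_{2k} = σ^{2k} · C_k with k = 11.
C_11 = (1/(k+1)) · C(2k, k) = (1/12) · C(22, 11) = (1/12) · 705432 = 58786.
σ^{2k} = (σ²)^k = (24/8)^11 = 177147.

Therefore m_{22} = σ^{22} · C_11 = 177147 · 58786 = 10413763542.


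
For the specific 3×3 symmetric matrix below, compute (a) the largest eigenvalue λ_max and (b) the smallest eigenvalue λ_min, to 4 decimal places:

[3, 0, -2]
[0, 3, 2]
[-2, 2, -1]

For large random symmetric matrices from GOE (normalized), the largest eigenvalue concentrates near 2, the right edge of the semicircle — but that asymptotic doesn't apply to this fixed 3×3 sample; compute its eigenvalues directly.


Since M is real symmetric, all three eigenvalues are real; they are the roots of det(λI − M) = λ³ − (tr M) λ² + s λ − det M, where s is the sum of the principal 2×2 minors.
tr M = 3 + 3 + (-1) = 5.
s = (3·3 − 0²) + (3·(-1) − (-2)²) + (3·(-1) − 2²) = 9 + (-7) + (-7) = -5.
det M (expand along row 1) = 3·(-7) − 0·4 + (-2)·6 = -33.
Characteristic polynomial: λ³ − 5λ² − 5λ + 33 = 0.
Substitute λ = y + (tr M)/3 = y + 1.666667 to remove the quadratic term: y³ + p·y + q = 0 with p = s − (tr M)²/3 = -13.333333 and q = −2(tr M)³/27 + (tr M)·s/3 − det M = 15.407407.
Three real roots ⇒ use the trigonometric (Viète) form: r = 2√(−p/3) = 4.216370, φ = arccos(3q/(p·r)) = arccos(-0.822192) = 2.536048 rad.
y_k = r·cos(φ/3 − 2πk/3) for k = 0, 1, 2 gives y = 2.797435, 1.333333, -4.130768.
λ_k = y_k + 1.666667 gives λ = 4.4641, 3.0000, -2.4641 (check: the sum is 5.0000 = tr M).

Hence λ_max = 4.4641 and λ_min = -2.4641.


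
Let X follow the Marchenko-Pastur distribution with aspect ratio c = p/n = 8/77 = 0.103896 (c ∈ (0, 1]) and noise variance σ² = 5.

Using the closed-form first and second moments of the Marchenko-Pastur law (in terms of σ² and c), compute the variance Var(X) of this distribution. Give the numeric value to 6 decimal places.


Recall the MP moments m_1 = E[X] = σ² and m_2 = E[X²] = σ⁴ (1 + c).
m_1 = E[X] = σ² = 5, so m_1² = 25.
m_2 = E[X²] = σ⁴ (1 + c) = 25 · (1 + 0.103896) = 25 · 1.103896 = 27.597403.
(Note m_2 − m_1² simplifies to c · σ⁴ = 0.103896 · 25.)

Var(X) = m_2 − m_1² = 27.597403 − 25 = 2.597403.


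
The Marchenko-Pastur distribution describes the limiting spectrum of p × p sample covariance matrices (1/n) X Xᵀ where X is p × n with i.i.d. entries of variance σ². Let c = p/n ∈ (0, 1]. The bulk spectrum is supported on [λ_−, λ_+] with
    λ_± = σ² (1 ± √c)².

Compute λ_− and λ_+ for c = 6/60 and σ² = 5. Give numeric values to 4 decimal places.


c = 6/60 = 0.100000; √c = 0.316228.
λ_− = σ² (1 − √c)² = 5 · (1 − 0.316228)² = 5 · (0.683772)² = 2.337722.
λ_+ = σ² (1 + √c)² = 5 · (1 + 0.316228)² = 5 · (1.316228)² = 8.662278.

Rounded to 4 decimal places: λ_− ≈ 2.3377, λ_+ ≈ 8.6623.


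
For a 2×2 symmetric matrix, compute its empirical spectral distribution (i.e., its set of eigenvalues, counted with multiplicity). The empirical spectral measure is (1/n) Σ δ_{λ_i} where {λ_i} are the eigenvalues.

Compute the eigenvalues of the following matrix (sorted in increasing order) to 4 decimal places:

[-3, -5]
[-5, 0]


Since M is real symmetric, both eigenvalues are real; they are the roots of det(λI − M) = λ² − (tr M) λ + det M.
tr M = -3 + 0 = -3.
det M = (-3)·0 − (-5)² = 0 − 25 = -25.
Characteristic polynomial: λ² + 3λ − 25 = 0.
Discriminant Δ = (tr M)² − 4·det M = 9 − (-100) = 109; √Δ = 10.440307.
λ = (tr M ± √Δ)/2 = (-3 ± 10.440307)/2, giving (tr M − √Δ)/2 = -6.7202 and (tr M + √Δ)/2 = 3.7202.

Eigenvalues sorted in increasing order: [-6.7202, 3.7202].


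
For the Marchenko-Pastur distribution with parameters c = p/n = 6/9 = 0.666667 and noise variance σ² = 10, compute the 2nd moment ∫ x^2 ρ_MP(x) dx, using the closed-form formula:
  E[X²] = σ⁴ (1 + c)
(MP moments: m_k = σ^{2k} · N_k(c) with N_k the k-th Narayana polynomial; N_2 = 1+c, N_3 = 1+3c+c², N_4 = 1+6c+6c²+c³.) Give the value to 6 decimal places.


E[X²] = σ⁴ (1 + c) (second MP moment). With σ² = 10 (so σ⁴ = 100) and c = 6/9 = 0.666667: E[X²] = 100 · (1 + 0.666667) = 100 · 1.666667.

So E[X^2] = 166.666667.


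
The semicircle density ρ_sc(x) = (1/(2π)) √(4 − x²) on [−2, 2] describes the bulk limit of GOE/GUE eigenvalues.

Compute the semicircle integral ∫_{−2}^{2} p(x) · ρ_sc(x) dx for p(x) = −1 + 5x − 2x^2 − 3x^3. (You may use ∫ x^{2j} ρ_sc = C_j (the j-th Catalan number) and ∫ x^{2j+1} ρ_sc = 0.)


Write p(x) = Σ a_i x^i, split into monomials and integrate each against ρ_sc separately.
Using ∫ x^{2j} ρ_sc = C_j = (1/(j+1)) C(2j, j) (Catalan numbers) and ∫ x^{2j+1} ρ_sc = 0 (odd monomials vanish by symmetry):
  i = 0 (even): a_0 · C_{0} = -1 · 1 = -1
  i = 1 (odd): ∫ x^1 ρ_sc = 0 (vanishes)
  i = 2 (even): a_2 · C_{1} = -2 · 1 = -2
  i = 3 (odd): ∫ x^3 ρ_sc = 0 (vanishes)

Summing the contributions: ∫_{−2}^{2} p(x) ρ_sc(x) dx = (-1) + (-2) = -3.


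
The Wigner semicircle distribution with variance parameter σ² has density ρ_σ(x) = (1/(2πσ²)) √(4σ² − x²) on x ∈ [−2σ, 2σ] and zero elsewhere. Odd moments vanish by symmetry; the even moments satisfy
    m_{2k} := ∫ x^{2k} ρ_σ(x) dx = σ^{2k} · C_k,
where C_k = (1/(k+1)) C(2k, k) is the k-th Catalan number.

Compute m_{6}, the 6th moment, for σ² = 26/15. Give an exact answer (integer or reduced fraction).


By the scaled semicircle moment identity, m_{2k} = σ^{2k} · C_k with k = 3.
C_3 = (1/(k+1)) · C(2k, k) = (1/4) · C(6, 3) = (1/4) · 20 = 5.
σ^{2k} = (σ²)^k = (26/15)^3 = 17576/3375.

Therefore m_{6} = σ^{6} · C_3 = (17576/3375) · 5 = 17576/675.


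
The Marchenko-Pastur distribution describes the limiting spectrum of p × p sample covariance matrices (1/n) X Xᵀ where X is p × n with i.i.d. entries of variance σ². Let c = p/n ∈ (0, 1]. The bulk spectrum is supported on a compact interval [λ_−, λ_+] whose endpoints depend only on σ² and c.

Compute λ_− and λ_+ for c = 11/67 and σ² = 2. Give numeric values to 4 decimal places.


c = 11/67 = 0.164179; √c = 0.405190.
λ_− = σ² (1 − √c)² = 2 · (1 − 0.405190)² = 2 · (0.594810)² = 0.707597.
λ_+ = σ² (1 + √c)² = 2 · (1 + 0.405190)² = 2 · (1.405190)² = 3.949119.

Rounded to 4 decimal places: λ_− ≈ 0.7076, λ_+ ≈ 3.9491.


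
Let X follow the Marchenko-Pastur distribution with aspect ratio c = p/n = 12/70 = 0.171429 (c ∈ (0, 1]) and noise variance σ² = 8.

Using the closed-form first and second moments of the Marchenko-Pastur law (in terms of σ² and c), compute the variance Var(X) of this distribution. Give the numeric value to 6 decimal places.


Recall the MP moments m_1 = E[X] = σ² and m_2 = E[X²] = σ⁴ (1 + c).
m_1 = E[X] = σ² = 8, so m_1² = 64.
m_2 = E[X²] = σ⁴ (1 + c) = 64 · (1 + 0.171429) = 64 · 1.171429 = 74.971429.
(Note m_2 − m_1² simplifies to c · σ⁴ = 0.171429 · 64.)

Var(X) = m_2 − m_1² = 74.971429 − 64 = 10.971429.


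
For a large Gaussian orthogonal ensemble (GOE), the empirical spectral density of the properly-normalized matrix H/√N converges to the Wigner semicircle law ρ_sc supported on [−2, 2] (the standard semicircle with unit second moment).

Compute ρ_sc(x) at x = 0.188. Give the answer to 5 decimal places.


ρ_sc(x) = (1/(2π)) √(4 − x²). With x = 0.188:
  4 − x² = 4 − (0.188)² = 4 − 0.035344 = 3.964656.
  √(4 − x²) = 1.991144.
  1/(2π) = 0.159155.
  ρ_sc(0.188) = 0.159155 · 1.991144 = 0.316900.

Rounded to 5 decimal places: ρ_sc(0.188) ≈ 0.31690.


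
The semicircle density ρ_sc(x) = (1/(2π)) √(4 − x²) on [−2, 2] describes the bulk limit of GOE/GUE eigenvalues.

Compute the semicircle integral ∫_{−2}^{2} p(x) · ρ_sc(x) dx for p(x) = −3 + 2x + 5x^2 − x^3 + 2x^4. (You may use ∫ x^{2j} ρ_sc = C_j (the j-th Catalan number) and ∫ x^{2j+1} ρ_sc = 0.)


Write p(x) = Σ a_i x^i, split into monomials and integrate each against ρ_sc separately.
Using ∫ x^{2j} ρ_sc = C_j = (1/(j+1)) C(2j, j) (Catalan numbers) and ∫ x^{2j+1} ρ_sc = 0 (odd monomials vanish by symmetry):
  i = 0 (even): a_0 · C_{0} = -3 · 1 = -3
  i = 1 (odd): ∫ x^1 ρ_sc = 0 (vanishes)
  i = 2 (even): a_2 · C_{1} = 5 · 1 = 5
  i = 3 (odd): ∫ x^3 ρ_sc = 0 (vanishes)
  i = 4 (even): a_4 · C_{2} = 2 · 2 = 4

Summing the contributions: ∫_{−2}^{2} p(x) ρ_sc(x) dx = (-3) + 5 + 4 = 6.


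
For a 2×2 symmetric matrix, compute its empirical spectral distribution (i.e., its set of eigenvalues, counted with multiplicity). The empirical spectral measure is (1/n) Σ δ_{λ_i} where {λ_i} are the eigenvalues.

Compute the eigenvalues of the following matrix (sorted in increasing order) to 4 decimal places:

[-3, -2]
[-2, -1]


Since M is real symmetric, both eigenvalues are real; they are the roots of det(λI − M) = λ² − (tr M) λ + det M.
tr M = -3 + (-1) = -4.
det M = (-3)·(-1) − (-2)² = 3 − 4 = -1.
Characteristic polynomial: λ² + 4λ − 1 = 0.
Discriminant Δ = (tr M)² − 4·det M = 16 − (-4) = 20; √Δ = 4.472136.
λ = (tr M ± √Δ)/2 = (-4 ± 4.472136)/2, giving (tr M − √Δ)/2 = -4.2361 and (tr M + √Δ)/2 = 0.2361.

Eigenvalues sorted in increasing order: [-4.2361, 0.2361].


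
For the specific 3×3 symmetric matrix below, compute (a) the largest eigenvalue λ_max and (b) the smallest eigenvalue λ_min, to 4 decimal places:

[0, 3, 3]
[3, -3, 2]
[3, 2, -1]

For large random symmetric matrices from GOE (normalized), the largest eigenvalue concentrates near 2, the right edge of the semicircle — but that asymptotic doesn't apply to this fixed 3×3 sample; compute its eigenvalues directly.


Since M is real symmetric, all three eigenvalues are real; they are the roots of det(λI − M) = λ³ − (tr M) λ² + s λ − det M, where s is the sum of the principal 2×2 minors.
tr M = 0 + (-3) + (-1) = -4.
s = (0·(-3) − 3²) + (0·(-1) − 3²) + ((-3)·(-1) − 2²) = -9 + (-9) + (-1) = -19.
det M (expand along row 1) = 0·(-1) − 3·(-9) + 3·15 = 72.
Characteristic polynomial: λ³ + 4λ² − 19λ − 72 = 0.
Substitute λ = y + (tr M)/3 = y − 1.333333 to remove the quadratic term: y³ + p·y + q = 0 with p = s − (tr M)²/3 = -24.333333 and q = −2(tr M)³/27 + (tr M)·s/3 − det M = -41.925926.
Three real roots ⇒ use the trigonometric (Viète) form: r = 2√(−p/3) = 5.696002, φ = arccos(3q/(p·r)) = arccos(0.907470) = 0.433575 rad.
y_k = r·cos(φ/3 − 2πk/3) for k = 0, 1, 2 gives y = 5.636618, -2.107864, -3.528755.
λ_k = y_k − 1.333333 gives λ = 4.3033, -3.4412, -4.8621 (check: the sum is -4.0000 = tr M).

Hence λ_max = 4.3033 and λ_min = -4.8621.


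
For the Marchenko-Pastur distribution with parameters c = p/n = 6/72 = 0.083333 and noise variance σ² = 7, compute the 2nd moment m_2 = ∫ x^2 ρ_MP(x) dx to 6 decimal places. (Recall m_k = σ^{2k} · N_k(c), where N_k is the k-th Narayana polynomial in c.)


E[X²] = σ⁴ (1 + c) (second MP moment). With σ² = 7 (so σ⁴ = 49) and c = 6/72 = 0.083333: E[X²] = 49 · (1 + 0.083333) = 49 · 1.083333.

So E[X^2] = 53.083333.


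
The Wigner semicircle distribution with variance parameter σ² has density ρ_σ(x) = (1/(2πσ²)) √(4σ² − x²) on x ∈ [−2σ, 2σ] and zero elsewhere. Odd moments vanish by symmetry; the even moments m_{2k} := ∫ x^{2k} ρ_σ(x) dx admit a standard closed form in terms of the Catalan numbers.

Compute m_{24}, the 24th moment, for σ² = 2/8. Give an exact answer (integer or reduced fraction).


By the scaled semicircle moment identity, m_{2k} = σ^{2k} · C_k with k = 12.
C_12 = (1/(k+1)) · C(2k, k) = (1/13) · C(24, 12) = (1/13) · 2704156 = 208012.
σ^{2k} = (σ²)^k = (2/8)^12 = 1/16777216.

Therefore m_{24} = σ^{24} · C_12 = (1/16777216) · 208012 = 52003/4194304.


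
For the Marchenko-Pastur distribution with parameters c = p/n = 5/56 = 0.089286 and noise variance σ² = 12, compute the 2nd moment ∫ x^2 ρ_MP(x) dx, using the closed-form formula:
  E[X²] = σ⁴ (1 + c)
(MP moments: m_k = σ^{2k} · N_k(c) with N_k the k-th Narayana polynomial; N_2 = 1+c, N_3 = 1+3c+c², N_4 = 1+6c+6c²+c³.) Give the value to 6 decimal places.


E[X²] = σ⁴ (1 + c) (second MP moment). With σ² = 12 (so σ⁴ = 144) and c = 5/56 = 0.089286: E[X²] = 144 · (1 + 0.089286) = 144 · 1.089286.

So E[X^2] = 156.857143.


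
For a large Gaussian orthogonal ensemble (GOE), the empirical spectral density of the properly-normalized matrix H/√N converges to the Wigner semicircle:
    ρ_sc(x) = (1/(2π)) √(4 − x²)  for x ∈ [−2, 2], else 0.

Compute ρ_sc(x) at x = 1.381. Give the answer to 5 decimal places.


ρ_sc(x) = (1/(2π)) √(4 − x²). With x = 1.381:
  4 − x² = 4 − (1.381)² = 4 − 1.907161 = 2.092839.
  √(4 − x²) = 1.446665.
  1/(2π) = 0.159155.
  ρ_sc(1.381) = 0.159155 · 1.446665 = 0.230244.

Rounded to 5 decimal places: ρ_sc(1.381) ≈ 0.23024.


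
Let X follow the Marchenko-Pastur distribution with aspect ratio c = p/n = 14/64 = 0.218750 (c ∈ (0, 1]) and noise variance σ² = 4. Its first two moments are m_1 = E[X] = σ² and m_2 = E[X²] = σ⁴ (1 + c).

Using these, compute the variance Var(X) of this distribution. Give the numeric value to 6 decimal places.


m_1 = E[X] = σ² = 4, so m_1² = 16.
m_2 = E[X²] = σ⁴ (1 + c) = 16 · (1 + 0.218750) = 16 · 1.218750 = 19.500000.
(Note m_2 − m_1² simplifies to c · σ⁴ = 0.218750 · 16.)

Var(X) = m_2 − m_1² = 19.500000 − 16 = 3.500000.


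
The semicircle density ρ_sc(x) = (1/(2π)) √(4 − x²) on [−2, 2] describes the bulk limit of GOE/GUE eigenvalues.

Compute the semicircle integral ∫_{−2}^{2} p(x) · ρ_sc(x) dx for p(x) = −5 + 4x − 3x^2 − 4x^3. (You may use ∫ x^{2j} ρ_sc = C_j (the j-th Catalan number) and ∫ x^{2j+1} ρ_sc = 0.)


Write p(x) = Σ a_i x^i, split into monomials and integrate each against ρ_sc separately.
Using ∫ x^{2j} ρ_sc = C_j = (1/(j+1)) C(2j, j) (Catalan numbers) and ∫ x^{2j+1} ρ_sc = 0 (odd monomials vanish by symmetry):
  i = 0 (even): a_0 · C_{0} = -5 · 1 = -5
  i = 1 (odd): ∫ x^1 ρ_sc = 0 (vanishes)
  i = 2 (even): a_2 · C_{1} = -3 · 1 = -3
  i = 3 (odd): ∫ x^3 ρ_sc = 0 (vanishes)

Summing the contributions: ∫_{−2}^{2} p(x) ρ_sc(x) dx = (-5) + (-3) = -8.


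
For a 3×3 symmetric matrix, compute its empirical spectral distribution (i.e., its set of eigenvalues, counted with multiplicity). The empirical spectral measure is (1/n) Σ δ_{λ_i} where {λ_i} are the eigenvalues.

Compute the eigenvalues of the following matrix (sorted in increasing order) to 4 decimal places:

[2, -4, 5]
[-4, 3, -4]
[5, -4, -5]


Since M is real symmetric, all three eigenvalues are real; they are the roots of det(λI − M) = λ³ − (tr M) λ² + s λ − det M, where s is the sum of the principal 2×2 minors.
tr M = 2 + 3 + (-5) = 0.
s = (2·3 − (-4)²) + (2·(-5) − 5²) + (3·(-5) − (-4)²) = -10 + (-35) + (-31) = -76.
det M (expand along row 1) = 2·(-31) − (-4)·40 + 5·1 = 103.
Characteristic polynomial: λ³ − 76λ − 103 = 0.
Substitute λ = y + (tr M)/3 = y + 0.000000 to remove the quadratic term: y³ + p·y + q = 0 with p = s − (tr M)²/3 = -76.000000 and q = −2(tr M)³/27 + (tr M)·s/3 − det M = -103.000000.
Three real roots ⇒ use the trigonometric (Viète) form: r = 2√(−p/3) = 10.066446, φ = arccos(3q/(p·r)) = arccos(0.403895) = 1.155025 rad.
y_k = r·cos(φ/3 − 2πk/3) for k = 0, 1, 2 gives y = 9.329534, -1.390650, -7.938884.
λ_k = y_k + 0.000000 gives λ = 9.3295, -1.3906, -7.9389 (check: the sum is 0.0000 = tr M).

Eigenvalues sorted in increasing order: [-7.9389, -1.3906, 9.3295].


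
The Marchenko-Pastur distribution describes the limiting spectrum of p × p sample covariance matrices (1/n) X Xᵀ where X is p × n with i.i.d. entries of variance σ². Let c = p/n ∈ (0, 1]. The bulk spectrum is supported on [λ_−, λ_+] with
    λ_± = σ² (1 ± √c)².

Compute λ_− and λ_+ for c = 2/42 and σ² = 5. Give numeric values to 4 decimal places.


c = 2/42 = 0.047619; √c = 0.218218.
λ_− = σ² (1 − √c)² = 5 · (1 − 0.218218)² = 5 · (0.781782)² = 3.055916.
λ_+ = σ² (1 + √c)² = 5 · (1 + 0.218218)² = 5 · (1.218218)² = 7.420274.

Rounded to 4 decimal places: λ_− ≈ 3.0559, λ_+ ≈ 7.4203.
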